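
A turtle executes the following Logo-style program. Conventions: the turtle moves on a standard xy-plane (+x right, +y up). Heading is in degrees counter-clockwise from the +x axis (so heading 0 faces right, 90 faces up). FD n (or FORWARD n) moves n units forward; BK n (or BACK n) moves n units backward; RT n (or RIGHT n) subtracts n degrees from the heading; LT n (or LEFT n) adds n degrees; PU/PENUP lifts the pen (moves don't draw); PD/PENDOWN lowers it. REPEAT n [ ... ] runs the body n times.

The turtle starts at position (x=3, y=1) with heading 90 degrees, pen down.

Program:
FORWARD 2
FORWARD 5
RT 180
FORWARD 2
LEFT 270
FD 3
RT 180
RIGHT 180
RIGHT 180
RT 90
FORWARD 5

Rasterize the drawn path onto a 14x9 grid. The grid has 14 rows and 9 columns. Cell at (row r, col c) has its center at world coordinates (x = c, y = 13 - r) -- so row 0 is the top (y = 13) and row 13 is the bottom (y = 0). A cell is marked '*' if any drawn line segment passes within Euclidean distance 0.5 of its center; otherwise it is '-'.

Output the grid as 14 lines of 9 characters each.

Answer: ---------
---------
---------
---------
---------
---*-----
---*-----
****-----
*--*-----
*--*-----
*--*-----
*--*-----
*--*-----
---------

Derivation:
Segment 0: (3,1) -> (3,3)
Segment 1: (3,3) -> (3,8)
Segment 2: (3,8) -> (3,6)
Segment 3: (3,6) -> (0,6)
Segment 4: (0,6) -> (0,1)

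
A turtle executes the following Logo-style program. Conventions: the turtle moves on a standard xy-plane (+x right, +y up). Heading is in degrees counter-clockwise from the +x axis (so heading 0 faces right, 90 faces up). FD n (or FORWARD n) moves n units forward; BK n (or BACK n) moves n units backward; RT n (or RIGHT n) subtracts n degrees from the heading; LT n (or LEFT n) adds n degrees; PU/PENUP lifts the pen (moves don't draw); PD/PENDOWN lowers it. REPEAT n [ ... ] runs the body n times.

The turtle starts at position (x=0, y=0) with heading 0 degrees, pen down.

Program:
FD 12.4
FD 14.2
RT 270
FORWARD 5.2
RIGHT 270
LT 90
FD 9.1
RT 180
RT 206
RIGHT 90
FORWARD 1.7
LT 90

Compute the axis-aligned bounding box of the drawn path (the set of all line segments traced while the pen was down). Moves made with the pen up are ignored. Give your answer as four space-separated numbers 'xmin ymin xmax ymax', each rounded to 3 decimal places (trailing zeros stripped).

Executing turtle program step by step:
Start: pos=(0,0), heading=0, pen down
FD 12.4: (0,0) -> (12.4,0) [heading=0, draw]
FD 14.2: (12.4,0) -> (26.6,0) [heading=0, draw]
RT 270: heading 0 -> 90
FD 5.2: (26.6,0) -> (26.6,5.2) [heading=90, draw]
RT 270: heading 90 -> 180
LT 90: heading 180 -> 270
FD 9.1: (26.6,5.2) -> (26.6,-3.9) [heading=270, draw]
RT 180: heading 270 -> 90
RT 206: heading 90 -> 244
RT 90: heading 244 -> 154
FD 1.7: (26.6,-3.9) -> (25.072,-3.155) [heading=154, draw]
LT 90: heading 154 -> 244
Final: pos=(25.072,-3.155), heading=244, 5 segment(s) drawn

Segment endpoints: x in {0, 12.4, 25.072, 26.6, 26.6}, y in {-3.9, -3.155, 0, 5.2}
xmin=0, ymin=-3.9, xmax=26.6, ymax=5.2

Answer: 0 -3.9 26.6 5.2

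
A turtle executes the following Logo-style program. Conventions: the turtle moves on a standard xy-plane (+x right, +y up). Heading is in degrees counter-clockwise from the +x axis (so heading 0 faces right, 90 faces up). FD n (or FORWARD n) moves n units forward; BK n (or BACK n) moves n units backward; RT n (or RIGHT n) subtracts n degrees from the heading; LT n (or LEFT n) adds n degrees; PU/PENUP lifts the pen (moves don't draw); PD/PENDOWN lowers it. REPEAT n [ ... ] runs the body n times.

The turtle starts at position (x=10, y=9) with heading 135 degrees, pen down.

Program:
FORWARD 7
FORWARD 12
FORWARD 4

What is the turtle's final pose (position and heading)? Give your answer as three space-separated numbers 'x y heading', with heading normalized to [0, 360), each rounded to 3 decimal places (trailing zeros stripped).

Executing turtle program step by step:
Start: pos=(10,9), heading=135, pen down
FD 7: (10,9) -> (5.05,13.95) [heading=135, draw]
FD 12: (5.05,13.95) -> (-3.435,22.435) [heading=135, draw]
FD 4: (-3.435,22.435) -> (-6.263,25.263) [heading=135, draw]
Final: pos=(-6.263,25.263), heading=135, 3 segment(s) drawn

Answer: -6.263 25.263 135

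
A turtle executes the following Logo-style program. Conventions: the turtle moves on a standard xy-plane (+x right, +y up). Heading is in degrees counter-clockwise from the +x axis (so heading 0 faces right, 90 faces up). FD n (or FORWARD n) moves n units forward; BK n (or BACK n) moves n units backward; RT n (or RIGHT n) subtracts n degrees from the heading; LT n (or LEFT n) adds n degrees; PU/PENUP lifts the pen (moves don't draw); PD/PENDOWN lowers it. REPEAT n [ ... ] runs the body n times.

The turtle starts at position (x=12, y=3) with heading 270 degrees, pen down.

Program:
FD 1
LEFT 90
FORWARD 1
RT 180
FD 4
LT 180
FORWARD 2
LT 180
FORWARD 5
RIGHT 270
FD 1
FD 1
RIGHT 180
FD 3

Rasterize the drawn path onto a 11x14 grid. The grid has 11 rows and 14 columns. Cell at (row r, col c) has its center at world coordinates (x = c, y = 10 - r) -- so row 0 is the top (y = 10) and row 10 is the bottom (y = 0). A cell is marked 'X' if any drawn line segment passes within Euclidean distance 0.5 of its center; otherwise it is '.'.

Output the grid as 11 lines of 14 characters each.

Segment 0: (12,3) -> (12,2)
Segment 1: (12,2) -> (13,2)
Segment 2: (13,2) -> (9,2)
Segment 3: (9,2) -> (11,2)
Segment 4: (11,2) -> (6,2)
Segment 5: (6,2) -> (6,1)
Segment 6: (6,1) -> (6,0)
Segment 7: (6,0) -> (6,3)

Answer: ..............
..............
..............
..............
..............
..............
..............
......X.....X.
......XXXXXXXX
......X.......
......X.......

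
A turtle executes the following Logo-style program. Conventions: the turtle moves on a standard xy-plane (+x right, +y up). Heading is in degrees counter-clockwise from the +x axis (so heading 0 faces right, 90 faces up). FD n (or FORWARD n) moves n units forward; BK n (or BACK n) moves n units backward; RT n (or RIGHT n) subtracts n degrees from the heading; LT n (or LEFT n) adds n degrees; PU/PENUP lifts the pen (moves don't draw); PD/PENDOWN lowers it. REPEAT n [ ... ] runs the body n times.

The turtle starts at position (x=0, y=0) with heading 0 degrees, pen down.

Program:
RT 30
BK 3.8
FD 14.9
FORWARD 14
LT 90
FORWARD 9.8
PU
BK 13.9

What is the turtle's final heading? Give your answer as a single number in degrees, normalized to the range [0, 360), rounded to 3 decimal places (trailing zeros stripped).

Answer: 60

Derivation:
Executing turtle program step by step:
Start: pos=(0,0), heading=0, pen down
RT 30: heading 0 -> 330
BK 3.8: (0,0) -> (-3.291,1.9) [heading=330, draw]
FD 14.9: (-3.291,1.9) -> (9.613,-5.55) [heading=330, draw]
FD 14: (9.613,-5.55) -> (21.737,-12.55) [heading=330, draw]
LT 90: heading 330 -> 60
FD 9.8: (21.737,-12.55) -> (26.637,-4.063) [heading=60, draw]
PU: pen up
BK 13.9: (26.637,-4.063) -> (19.687,-16.101) [heading=60, move]
Final: pos=(19.687,-16.101), heading=60, 4 segment(s) drawn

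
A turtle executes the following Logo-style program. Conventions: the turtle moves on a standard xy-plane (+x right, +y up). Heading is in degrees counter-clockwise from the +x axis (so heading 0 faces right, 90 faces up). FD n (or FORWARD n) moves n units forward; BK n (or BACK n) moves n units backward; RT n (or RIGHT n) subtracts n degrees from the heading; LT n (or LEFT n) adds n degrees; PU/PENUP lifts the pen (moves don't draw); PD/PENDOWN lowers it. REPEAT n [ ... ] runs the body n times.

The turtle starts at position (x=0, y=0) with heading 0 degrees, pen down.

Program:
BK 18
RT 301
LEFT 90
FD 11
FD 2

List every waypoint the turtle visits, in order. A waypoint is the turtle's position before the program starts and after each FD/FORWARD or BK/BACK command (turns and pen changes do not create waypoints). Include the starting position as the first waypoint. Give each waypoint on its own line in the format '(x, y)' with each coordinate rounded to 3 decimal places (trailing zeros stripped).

Executing turtle program step by step:
Start: pos=(0,0), heading=0, pen down
BK 18: (0,0) -> (-18,0) [heading=0, draw]
RT 301: heading 0 -> 59
LT 90: heading 59 -> 149
FD 11: (-18,0) -> (-27.429,5.665) [heading=149, draw]
FD 2: (-27.429,5.665) -> (-29.143,6.695) [heading=149, draw]
Final: pos=(-29.143,6.695), heading=149, 3 segment(s) drawn
Waypoints (4 total):
(0, 0)
(-18, 0)
(-27.429, 5.665)
(-29.143, 6.695)

Answer: (0, 0)
(-18, 0)
(-27.429, 5.665)
(-29.143, 6.695)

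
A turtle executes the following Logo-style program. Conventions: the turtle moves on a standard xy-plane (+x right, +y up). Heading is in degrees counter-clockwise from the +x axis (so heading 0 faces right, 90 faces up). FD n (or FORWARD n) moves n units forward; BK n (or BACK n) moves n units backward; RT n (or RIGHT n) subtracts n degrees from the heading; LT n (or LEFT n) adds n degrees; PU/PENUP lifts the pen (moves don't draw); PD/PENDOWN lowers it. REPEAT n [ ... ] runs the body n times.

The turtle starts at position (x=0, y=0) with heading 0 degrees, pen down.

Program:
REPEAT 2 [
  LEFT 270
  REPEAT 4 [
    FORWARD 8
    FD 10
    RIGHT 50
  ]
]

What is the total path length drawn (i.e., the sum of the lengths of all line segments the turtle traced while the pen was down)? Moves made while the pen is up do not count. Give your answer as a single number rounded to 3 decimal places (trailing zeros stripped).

Answer: 144

Derivation:
Executing turtle program step by step:
Start: pos=(0,0), heading=0, pen down
REPEAT 2 [
  -- iteration 1/2 --
  LT 270: heading 0 -> 270
  REPEAT 4 [
    -- iteration 1/4 --
    FD 8: (0,0) -> (0,-8) [heading=270, draw]
    FD 10: (0,-8) -> (0,-18) [heading=270, draw]
    RT 50: heading 270 -> 220
    -- iteration 2/4 --
    FD 8: (0,-18) -> (-6.128,-23.142) [heading=220, draw]
    FD 10: (-6.128,-23.142) -> (-13.789,-29.57) [heading=220, draw]
    RT 50: heading 220 -> 170
    -- iteration 3/4 --
    FD 8: (-13.789,-29.57) -> (-21.667,-28.181) [heading=170, draw]
    FD 10: (-21.667,-28.181) -> (-31.515,-26.445) [heading=170, draw]
    RT 50: heading 170 -> 120
    -- iteration 4/4 --
    FD 8: (-31.515,-26.445) -> (-35.515,-19.516) [heading=120, draw]
    FD 10: (-35.515,-19.516) -> (-40.515,-10.856) [heading=120, draw]
    RT 50: heading 120 -> 70
  ]
  -- iteration 2/2 --
  LT 270: heading 70 -> 340
  REPEAT 4 [
    -- iteration 1/4 --
    FD 8: (-40.515,-10.856) -> (-32.998,-13.592) [heading=340, draw]
    FD 10: (-32.998,-13.592) -> (-23.601,-17.012) [heading=340, draw]
    RT 50: heading 340 -> 290
    -- iteration 2/4 --
    FD 8: (-23.601,-17.012) -> (-20.865,-24.53) [heading=290, draw]
    FD 10: (-20.865,-24.53) -> (-17.445,-33.927) [heading=290, draw]
    RT 50: heading 290 -> 240
    -- iteration 3/4 --
    FD 8: (-17.445,-33.927) -> (-21.445,-40.855) [heading=240, draw]
    FD 10: (-21.445,-40.855) -> (-26.445,-49.515) [heading=240, draw]
    RT 50: heading 240 -> 190
    -- iteration 4/4 --
    FD 8: (-26.445,-49.515) -> (-34.323,-50.905) [heading=190, draw]
    FD 10: (-34.323,-50.905) -> (-44.171,-52.641) [heading=190, draw]
    RT 50: heading 190 -> 140
  ]
]
Final: pos=(-44.171,-52.641), heading=140, 16 segment(s) drawn

Segment lengths:
  seg 1: (0,0) -> (0,-8), length = 8
  seg 2: (0,-8) -> (0,-18), length = 10
  seg 3: (0,-18) -> (-6.128,-23.142), length = 8
  seg 4: (-6.128,-23.142) -> (-13.789,-29.57), length = 10
  seg 5: (-13.789,-29.57) -> (-21.667,-28.181), length = 8
  seg 6: (-21.667,-28.181) -> (-31.515,-26.445), length = 10
  seg 7: (-31.515,-26.445) -> (-35.515,-19.516), length = 8
  seg 8: (-35.515,-19.516) -> (-40.515,-10.856), length = 10
  seg 9: (-40.515,-10.856) -> (-32.998,-13.592), length = 8
  seg 10: (-32.998,-13.592) -> (-23.601,-17.012), length = 10
  seg 11: (-23.601,-17.012) -> (-20.865,-24.53), length = 8
  seg 12: (-20.865,-24.53) -> (-17.445,-33.927), length = 10
  seg 13: (-17.445,-33.927) -> (-21.445,-40.855), length = 8
  seg 14: (-21.445,-40.855) -> (-26.445,-49.515), length = 10
  seg 15: (-26.445,-49.515) -> (-34.323,-50.905), length = 8
  seg 16: (-34.323,-50.905) -> (-44.171,-52.641), length = 10
Total = 144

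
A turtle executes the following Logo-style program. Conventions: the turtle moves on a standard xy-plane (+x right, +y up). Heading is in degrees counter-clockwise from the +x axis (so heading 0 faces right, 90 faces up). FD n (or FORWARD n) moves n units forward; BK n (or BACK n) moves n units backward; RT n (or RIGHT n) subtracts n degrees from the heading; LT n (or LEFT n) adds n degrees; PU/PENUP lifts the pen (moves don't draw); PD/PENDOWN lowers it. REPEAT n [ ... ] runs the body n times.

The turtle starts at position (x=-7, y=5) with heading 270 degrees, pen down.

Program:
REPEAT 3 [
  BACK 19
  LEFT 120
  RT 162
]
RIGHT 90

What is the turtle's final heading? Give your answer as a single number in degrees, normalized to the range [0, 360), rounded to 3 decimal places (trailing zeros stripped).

Answer: 54

Derivation:
Executing turtle program step by step:
Start: pos=(-7,5), heading=270, pen down
REPEAT 3 [
  -- iteration 1/3 --
  BK 19: (-7,5) -> (-7,24) [heading=270, draw]
  LT 120: heading 270 -> 30
  RT 162: heading 30 -> 228
  -- iteration 2/3 --
  BK 19: (-7,24) -> (5.713,38.12) [heading=228, draw]
  LT 120: heading 228 -> 348
  RT 162: heading 348 -> 186
  -- iteration 3/3 --
  BK 19: (5.713,38.12) -> (24.609,40.106) [heading=186, draw]
  LT 120: heading 186 -> 306
  RT 162: heading 306 -> 144
]
RT 90: heading 144 -> 54
Final: pos=(24.609,40.106), heading=54, 3 segment(s) drawn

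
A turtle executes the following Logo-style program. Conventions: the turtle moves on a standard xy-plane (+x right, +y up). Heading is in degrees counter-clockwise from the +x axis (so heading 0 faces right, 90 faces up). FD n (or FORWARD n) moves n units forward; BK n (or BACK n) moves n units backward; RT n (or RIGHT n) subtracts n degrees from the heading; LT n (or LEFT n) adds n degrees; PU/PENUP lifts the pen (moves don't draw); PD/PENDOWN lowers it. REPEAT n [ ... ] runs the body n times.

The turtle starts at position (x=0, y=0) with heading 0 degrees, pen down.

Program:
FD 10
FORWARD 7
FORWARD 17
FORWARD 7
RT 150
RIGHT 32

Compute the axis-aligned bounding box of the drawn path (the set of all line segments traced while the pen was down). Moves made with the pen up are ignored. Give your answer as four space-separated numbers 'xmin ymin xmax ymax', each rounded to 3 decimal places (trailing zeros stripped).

Answer: 0 0 41 0

Derivation:
Executing turtle program step by step:
Start: pos=(0,0), heading=0, pen down
FD 10: (0,0) -> (10,0) [heading=0, draw]
FD 7: (10,0) -> (17,0) [heading=0, draw]
FD 17: (17,0) -> (34,0) [heading=0, draw]
FD 7: (34,0) -> (41,0) [heading=0, draw]
RT 150: heading 0 -> 210
RT 32: heading 210 -> 178
Final: pos=(41,0), heading=178, 4 segment(s) drawn

Segment endpoints: x in {0, 10, 17, 34, 41}, y in {0}
xmin=0, ymin=0, xmax=41, ymax=0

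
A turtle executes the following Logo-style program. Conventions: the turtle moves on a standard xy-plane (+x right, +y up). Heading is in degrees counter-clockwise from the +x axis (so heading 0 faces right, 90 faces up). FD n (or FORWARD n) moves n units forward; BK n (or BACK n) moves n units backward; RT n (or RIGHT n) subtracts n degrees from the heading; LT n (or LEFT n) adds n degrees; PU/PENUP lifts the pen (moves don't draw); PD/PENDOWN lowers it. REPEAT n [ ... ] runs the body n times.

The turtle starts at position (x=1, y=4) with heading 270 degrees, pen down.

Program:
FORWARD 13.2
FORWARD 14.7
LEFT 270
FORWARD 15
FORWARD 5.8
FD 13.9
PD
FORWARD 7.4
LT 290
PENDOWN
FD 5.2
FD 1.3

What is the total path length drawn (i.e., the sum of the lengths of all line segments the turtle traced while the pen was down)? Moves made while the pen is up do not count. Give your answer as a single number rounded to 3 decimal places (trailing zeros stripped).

Executing turtle program step by step:
Start: pos=(1,4), heading=270, pen down
FD 13.2: (1,4) -> (1,-9.2) [heading=270, draw]
FD 14.7: (1,-9.2) -> (1,-23.9) [heading=270, draw]
LT 270: heading 270 -> 180
FD 15: (1,-23.9) -> (-14,-23.9) [heading=180, draw]
FD 5.8: (-14,-23.9) -> (-19.8,-23.9) [heading=180, draw]
FD 13.9: (-19.8,-23.9) -> (-33.7,-23.9) [heading=180, draw]
PD: pen down
FD 7.4: (-33.7,-23.9) -> (-41.1,-23.9) [heading=180, draw]
LT 290: heading 180 -> 110
PD: pen down
FD 5.2: (-41.1,-23.9) -> (-42.879,-19.014) [heading=110, draw]
FD 1.3: (-42.879,-19.014) -> (-43.323,-17.792) [heading=110, draw]
Final: pos=(-43.323,-17.792), heading=110, 8 segment(s) drawn

Segment lengths:
  seg 1: (1,4) -> (1,-9.2), length = 13.2
  seg 2: (1,-9.2) -> (1,-23.9), length = 14.7
  seg 3: (1,-23.9) -> (-14,-23.9), length = 15
  seg 4: (-14,-23.9) -> (-19.8,-23.9), length = 5.8
  seg 5: (-19.8,-23.9) -> (-33.7,-23.9), length = 13.9
  seg 6: (-33.7,-23.9) -> (-41.1,-23.9), length = 7.4
  seg 7: (-41.1,-23.9) -> (-42.879,-19.014), length = 5.2
  seg 8: (-42.879,-19.014) -> (-43.323,-17.792), length = 1.3
Total = 76.5

Answer: 76.5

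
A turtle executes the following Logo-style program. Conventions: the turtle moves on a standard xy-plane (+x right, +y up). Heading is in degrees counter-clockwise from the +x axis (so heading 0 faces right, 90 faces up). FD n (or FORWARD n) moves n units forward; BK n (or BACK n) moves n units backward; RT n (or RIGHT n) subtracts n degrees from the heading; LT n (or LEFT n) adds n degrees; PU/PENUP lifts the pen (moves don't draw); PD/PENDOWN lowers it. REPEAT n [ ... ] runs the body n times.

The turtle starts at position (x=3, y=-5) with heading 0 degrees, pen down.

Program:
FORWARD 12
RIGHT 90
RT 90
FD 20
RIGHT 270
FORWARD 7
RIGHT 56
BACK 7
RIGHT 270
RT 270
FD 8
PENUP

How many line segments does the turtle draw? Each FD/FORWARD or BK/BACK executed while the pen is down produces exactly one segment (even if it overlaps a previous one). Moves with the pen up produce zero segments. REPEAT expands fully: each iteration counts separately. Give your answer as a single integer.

Answer: 5

Derivation:
Executing turtle program step by step:
Start: pos=(3,-5), heading=0, pen down
FD 12: (3,-5) -> (15,-5) [heading=0, draw]
RT 90: heading 0 -> 270
RT 90: heading 270 -> 180
FD 20: (15,-5) -> (-5,-5) [heading=180, draw]
RT 270: heading 180 -> 270
FD 7: (-5,-5) -> (-5,-12) [heading=270, draw]
RT 56: heading 270 -> 214
BK 7: (-5,-12) -> (0.803,-8.086) [heading=214, draw]
RT 270: heading 214 -> 304
RT 270: heading 304 -> 34
FD 8: (0.803,-8.086) -> (7.436,-3.612) [heading=34, draw]
PU: pen up
Final: pos=(7.436,-3.612), heading=34, 5 segment(s) drawn
Segments drawn: 5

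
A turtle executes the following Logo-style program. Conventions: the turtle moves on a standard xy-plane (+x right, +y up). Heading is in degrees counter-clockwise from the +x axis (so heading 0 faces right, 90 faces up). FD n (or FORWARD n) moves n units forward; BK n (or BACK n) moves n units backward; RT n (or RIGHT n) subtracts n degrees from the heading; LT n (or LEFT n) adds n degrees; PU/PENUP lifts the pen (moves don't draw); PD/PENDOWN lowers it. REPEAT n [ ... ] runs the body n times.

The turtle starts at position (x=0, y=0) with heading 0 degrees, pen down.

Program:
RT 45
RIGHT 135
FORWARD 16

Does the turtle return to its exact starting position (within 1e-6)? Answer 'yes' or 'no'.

Answer: no

Derivation:
Executing turtle program step by step:
Start: pos=(0,0), heading=0, pen down
RT 45: heading 0 -> 315
RT 135: heading 315 -> 180
FD 16: (0,0) -> (-16,0) [heading=180, draw]
Final: pos=(-16,0), heading=180, 1 segment(s) drawn

Start position: (0, 0)
Final position: (-16, 0)
Distance = 16; >= 1e-6 -> NOT closed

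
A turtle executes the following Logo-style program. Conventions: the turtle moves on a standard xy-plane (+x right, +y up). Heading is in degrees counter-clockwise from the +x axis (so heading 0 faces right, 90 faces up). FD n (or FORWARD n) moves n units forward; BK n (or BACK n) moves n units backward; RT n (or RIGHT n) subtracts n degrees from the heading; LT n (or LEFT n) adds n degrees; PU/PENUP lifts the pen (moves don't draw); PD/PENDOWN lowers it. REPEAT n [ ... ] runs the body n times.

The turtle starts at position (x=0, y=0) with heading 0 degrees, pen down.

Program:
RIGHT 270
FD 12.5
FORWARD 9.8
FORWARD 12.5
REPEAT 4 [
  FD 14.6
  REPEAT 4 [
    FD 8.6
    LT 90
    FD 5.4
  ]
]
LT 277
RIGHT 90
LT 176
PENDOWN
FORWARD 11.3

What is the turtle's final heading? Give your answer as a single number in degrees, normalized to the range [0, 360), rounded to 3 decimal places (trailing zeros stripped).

Answer: 93

Derivation:
Executing turtle program step by step:
Start: pos=(0,0), heading=0, pen down
RT 270: heading 0 -> 90
FD 12.5: (0,0) -> (0,12.5) [heading=90, draw]
FD 9.8: (0,12.5) -> (0,22.3) [heading=90, draw]
FD 12.5: (0,22.3) -> (0,34.8) [heading=90, draw]
REPEAT 4 [
  -- iteration 1/4 --
  FD 14.6: (0,34.8) -> (0,49.4) [heading=90, draw]
  REPEAT 4 [
    -- iteration 1/4 --
    FD 8.6: (0,49.4) -> (0,58) [heading=90, draw]
    LT 90: heading 90 -> 180
    FD 5.4: (0,58) -> (-5.4,58) [heading=180, draw]
    -- iteration 2/4 --
    FD 8.6: (-5.4,58) -> (-14,58) [heading=180, draw]
    LT 90: heading 180 -> 270
    FD 5.4: (-14,58) -> (-14,52.6) [heading=270, draw]
    -- iteration 3/4 --
    FD 8.6: (-14,52.6) -> (-14,44) [heading=270, draw]
    LT 90: heading 270 -> 0
    FD 5.4: (-14,44) -> (-8.6,44) [heading=0, draw]
    -- iteration 4/4 --
    FD 8.6: (-8.6,44) -> (0,44) [heading=0, draw]
    LT 90: heading 0 -> 90
    FD 5.4: (0,44) -> (0,49.4) [heading=90, draw]
  ]
  -- iteration 2/4 --
  FD 14.6: (0,49.4) -> (0,64) [heading=90, draw]
  REPEAT 4 [
    -- iteration 1/4 --
    FD 8.6: (0,64) -> (0,72.6) [heading=90, draw]
    LT 90: heading 90 -> 180
    FD 5.4: (0,72.6) -> (-5.4,72.6) [heading=180, draw]
    -- iteration 2/4 --
    FD 8.6: (-5.4,72.6) -> (-14,72.6) [heading=180, draw]
    LT 90: heading 180 -> 270
    FD 5.4: (-14,72.6) -> (-14,67.2) [heading=270, draw]
    -- iteration 3/4 --
    FD 8.6: (-14,67.2) -> (-14,58.6) [heading=270, draw]
    LT 90: heading 270 -> 0
    FD 5.4: (-14,58.6) -> (-8.6,58.6) [heading=0, draw]
    -- iteration 4/4 --
    FD 8.6: (-8.6,58.6) -> (0,58.6) [heading=0, draw]
    LT 90: heading 0 -> 90
    FD 5.4: (0,58.6) -> (0,64) [heading=90, draw]
  ]
  -- iteration 3/4 --
  FD 14.6: (0,64) -> (0,78.6) [heading=90, draw]
  REPEAT 4 [
    -- iteration 1/4 --
    FD 8.6: (0,78.6) -> (0,87.2) [heading=90, draw]
    LT 90: heading 90 -> 180
    FD 5.4: (0,87.2) -> (-5.4,87.2) [heading=180, draw]
    -- iteration 2/4 --
    FD 8.6: (-5.4,87.2) -> (-14,87.2) [heading=180, draw]
    LT 90: heading 180 -> 270
    FD 5.4: (-14,87.2) -> (-14,81.8) [heading=270, draw]
    -- iteration 3/4 --
    FD 8.6: (-14,81.8) -> (-14,73.2) [heading=270, draw]
    LT 90: heading 270 -> 0
    FD 5.4: (-14,73.2) -> (-8.6,73.2) [heading=0, draw]
    -- iteration 4/4 --
    FD 8.6: (-8.6,73.2) -> (0,73.2) [heading=0, draw]
    LT 90: heading 0 -> 90
    FD 5.4: (0,73.2) -> (0,78.6) [heading=90, draw]
  ]
  -- iteration 4/4 --
  FD 14.6: (0,78.6) -> (0,93.2) [heading=90, draw]
  REPEAT 4 [
    -- iteration 1/4 --
    FD 8.6: (0,93.2) -> (0,101.8) [heading=90, draw]
    LT 90: heading 90 -> 180
    FD 5.4: (0,101.8) -> (-5.4,101.8) [heading=180, draw]
    -- iteration 2/4 --
    FD 8.6: (-5.4,101.8) -> (-14,101.8) [heading=180, draw]
    LT 90: heading 180 -> 270
    FD 5.4: (-14,101.8) -> (-14,96.4) [heading=270, draw]
    -- iteration 3/4 --
    FD 8.6: (-14,96.4) -> (-14,87.8) [heading=270, draw]
    LT 90: heading 270 -> 0
    FD 5.4: (-14,87.8) -> (-8.6,87.8) [heading=0, draw]
    -- iteration 4/4 --
    FD 8.6: (-8.6,87.8) -> (0,87.8) [heading=0, draw]
    LT 90: heading 0 -> 90
    FD 5.4: (0,87.8) -> (0,93.2) [heading=90, draw]
  ]
]
LT 277: heading 90 -> 7
RT 90: heading 7 -> 277
LT 176: heading 277 -> 93
PD: pen down
FD 11.3: (0,93.2) -> (-0.591,104.485) [heading=93, draw]
Final: pos=(-0.591,104.485), heading=93, 40 segment(s) drawn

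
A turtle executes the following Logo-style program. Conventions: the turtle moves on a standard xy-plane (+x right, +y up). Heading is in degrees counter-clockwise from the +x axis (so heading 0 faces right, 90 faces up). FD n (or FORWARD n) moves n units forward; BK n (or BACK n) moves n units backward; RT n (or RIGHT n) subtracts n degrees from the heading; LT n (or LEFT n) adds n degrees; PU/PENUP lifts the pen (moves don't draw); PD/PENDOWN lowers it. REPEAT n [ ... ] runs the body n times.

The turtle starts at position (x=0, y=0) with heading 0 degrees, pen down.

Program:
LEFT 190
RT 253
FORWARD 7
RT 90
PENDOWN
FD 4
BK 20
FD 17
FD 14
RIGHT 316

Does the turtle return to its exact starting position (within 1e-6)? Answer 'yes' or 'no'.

Answer: no

Derivation:
Executing turtle program step by step:
Start: pos=(0,0), heading=0, pen down
LT 190: heading 0 -> 190
RT 253: heading 190 -> 297
FD 7: (0,0) -> (3.178,-6.237) [heading=297, draw]
RT 90: heading 297 -> 207
PD: pen down
FD 4: (3.178,-6.237) -> (-0.386,-8.053) [heading=207, draw]
BK 20: (-0.386,-8.053) -> (17.434,1.027) [heading=207, draw]
FD 17: (17.434,1.027) -> (2.287,-6.691) [heading=207, draw]
FD 14: (2.287,-6.691) -> (-10.187,-13.047) [heading=207, draw]
RT 316: heading 207 -> 251
Final: pos=(-10.187,-13.047), heading=251, 5 segment(s) drawn

Start position: (0, 0)
Final position: (-10.187, -13.047)
Distance = 16.553; >= 1e-6 -> NOT closed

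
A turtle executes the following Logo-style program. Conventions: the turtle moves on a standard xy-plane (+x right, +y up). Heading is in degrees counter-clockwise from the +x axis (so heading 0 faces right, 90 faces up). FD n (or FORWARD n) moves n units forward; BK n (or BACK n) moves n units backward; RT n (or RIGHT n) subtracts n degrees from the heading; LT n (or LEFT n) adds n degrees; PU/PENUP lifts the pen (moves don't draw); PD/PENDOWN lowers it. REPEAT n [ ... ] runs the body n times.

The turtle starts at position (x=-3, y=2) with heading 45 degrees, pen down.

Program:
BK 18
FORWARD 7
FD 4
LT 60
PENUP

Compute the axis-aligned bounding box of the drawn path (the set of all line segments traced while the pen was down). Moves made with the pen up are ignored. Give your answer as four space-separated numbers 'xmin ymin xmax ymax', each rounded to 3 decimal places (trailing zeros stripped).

Executing turtle program step by step:
Start: pos=(-3,2), heading=45, pen down
BK 18: (-3,2) -> (-15.728,-10.728) [heading=45, draw]
FD 7: (-15.728,-10.728) -> (-10.778,-5.778) [heading=45, draw]
FD 4: (-10.778,-5.778) -> (-7.95,-2.95) [heading=45, draw]
LT 60: heading 45 -> 105
PU: pen up
Final: pos=(-7.95,-2.95), heading=105, 3 segment(s) drawn

Segment endpoints: x in {-15.728, -10.778, -7.95, -3}, y in {-10.728, -5.778, -2.95, 2}
xmin=-15.728, ymin=-10.728, xmax=-3, ymax=2

Answer: -15.728 -10.728 -3 2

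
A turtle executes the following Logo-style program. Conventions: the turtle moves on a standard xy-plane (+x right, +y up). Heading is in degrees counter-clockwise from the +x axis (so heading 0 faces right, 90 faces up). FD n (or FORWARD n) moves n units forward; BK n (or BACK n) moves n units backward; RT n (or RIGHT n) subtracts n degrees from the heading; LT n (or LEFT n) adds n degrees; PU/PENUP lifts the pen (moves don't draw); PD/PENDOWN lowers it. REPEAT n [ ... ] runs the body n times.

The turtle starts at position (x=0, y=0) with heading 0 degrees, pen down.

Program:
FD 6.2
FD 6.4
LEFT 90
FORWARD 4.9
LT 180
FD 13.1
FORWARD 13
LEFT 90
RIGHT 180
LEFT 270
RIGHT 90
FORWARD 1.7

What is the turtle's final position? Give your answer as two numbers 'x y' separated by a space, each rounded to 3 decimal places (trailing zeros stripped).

Answer: 14.3 -21.2

Derivation:
Executing turtle program step by step:
Start: pos=(0,0), heading=0, pen down
FD 6.2: (0,0) -> (6.2,0) [heading=0, draw]
FD 6.4: (6.2,0) -> (12.6,0) [heading=0, draw]
LT 90: heading 0 -> 90
FD 4.9: (12.6,0) -> (12.6,4.9) [heading=90, draw]
LT 180: heading 90 -> 270
FD 13.1: (12.6,4.9) -> (12.6,-8.2) [heading=270, draw]
FD 13: (12.6,-8.2) -> (12.6,-21.2) [heading=270, draw]
LT 90: heading 270 -> 0
RT 180: heading 0 -> 180
LT 270: heading 180 -> 90
RT 90: heading 90 -> 0
FD 1.7: (12.6,-21.2) -> (14.3,-21.2) [heading=0, draw]
Final: pos=(14.3,-21.2), heading=0, 6 segment(s) drawn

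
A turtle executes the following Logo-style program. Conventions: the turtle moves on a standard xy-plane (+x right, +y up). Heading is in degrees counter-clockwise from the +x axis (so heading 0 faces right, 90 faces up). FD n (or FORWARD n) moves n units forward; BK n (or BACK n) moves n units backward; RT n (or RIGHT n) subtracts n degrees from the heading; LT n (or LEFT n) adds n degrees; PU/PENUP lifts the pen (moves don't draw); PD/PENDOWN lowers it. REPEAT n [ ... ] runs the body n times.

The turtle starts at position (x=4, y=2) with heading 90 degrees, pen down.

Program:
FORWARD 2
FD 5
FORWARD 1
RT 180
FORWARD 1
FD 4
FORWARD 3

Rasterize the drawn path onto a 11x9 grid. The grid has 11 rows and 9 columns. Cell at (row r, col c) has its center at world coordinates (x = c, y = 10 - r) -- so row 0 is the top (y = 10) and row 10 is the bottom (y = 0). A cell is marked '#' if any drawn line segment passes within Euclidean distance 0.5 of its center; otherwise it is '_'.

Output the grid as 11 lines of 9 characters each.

Answer: ____#____
____#____
____#____
____#____
____#____
____#____
____#____
____#____
____#____
_________
_________

Derivation:
Segment 0: (4,2) -> (4,4)
Segment 1: (4,4) -> (4,9)
Segment 2: (4,9) -> (4,10)
Segment 3: (4,10) -> (4,9)
Segment 4: (4,9) -> (4,5)
Segment 5: (4,5) -> (4,2)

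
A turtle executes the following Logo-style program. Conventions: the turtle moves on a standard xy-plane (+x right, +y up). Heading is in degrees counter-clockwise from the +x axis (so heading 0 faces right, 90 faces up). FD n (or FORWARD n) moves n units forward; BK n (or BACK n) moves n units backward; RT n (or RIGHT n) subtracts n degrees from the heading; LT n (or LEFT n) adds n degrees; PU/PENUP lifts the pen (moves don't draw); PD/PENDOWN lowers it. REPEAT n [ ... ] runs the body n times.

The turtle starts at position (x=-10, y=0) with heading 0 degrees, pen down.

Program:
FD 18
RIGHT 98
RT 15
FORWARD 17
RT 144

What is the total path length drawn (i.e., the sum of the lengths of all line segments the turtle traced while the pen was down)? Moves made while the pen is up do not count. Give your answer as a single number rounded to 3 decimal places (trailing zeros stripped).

Executing turtle program step by step:
Start: pos=(-10,0), heading=0, pen down
FD 18: (-10,0) -> (8,0) [heading=0, draw]
RT 98: heading 0 -> 262
RT 15: heading 262 -> 247
FD 17: (8,0) -> (1.358,-15.649) [heading=247, draw]
RT 144: heading 247 -> 103
Final: pos=(1.358,-15.649), heading=103, 2 segment(s) drawn

Segment lengths:
  seg 1: (-10,0) -> (8,0), length = 18
  seg 2: (8,0) -> (1.358,-15.649), length = 17
Total = 35

Answer: 35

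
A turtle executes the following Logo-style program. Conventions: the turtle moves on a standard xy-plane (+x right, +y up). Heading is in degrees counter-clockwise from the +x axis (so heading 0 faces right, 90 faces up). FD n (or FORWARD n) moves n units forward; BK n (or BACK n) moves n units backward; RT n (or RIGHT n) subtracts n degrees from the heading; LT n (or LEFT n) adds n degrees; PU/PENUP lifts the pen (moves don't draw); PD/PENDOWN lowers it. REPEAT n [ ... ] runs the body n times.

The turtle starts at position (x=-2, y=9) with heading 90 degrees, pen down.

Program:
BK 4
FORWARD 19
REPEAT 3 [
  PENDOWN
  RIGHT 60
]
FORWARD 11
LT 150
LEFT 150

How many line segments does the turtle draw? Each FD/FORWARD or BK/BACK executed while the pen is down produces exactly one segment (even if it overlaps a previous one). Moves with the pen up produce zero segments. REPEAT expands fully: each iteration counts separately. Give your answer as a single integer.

Executing turtle program step by step:
Start: pos=(-2,9), heading=90, pen down
BK 4: (-2,9) -> (-2,5) [heading=90, draw]
FD 19: (-2,5) -> (-2,24) [heading=90, draw]
REPEAT 3 [
  -- iteration 1/3 --
  PD: pen down
  RT 60: heading 90 -> 30
  -- iteration 2/3 --
  PD: pen down
  RT 60: heading 30 -> 330
  -- iteration 3/3 --
  PD: pen down
  RT 60: heading 330 -> 270
]
FD 11: (-2,24) -> (-2,13) [heading=270, draw]
LT 150: heading 270 -> 60
LT 150: heading 60 -> 210
Final: pos=(-2,13), heading=210, 3 segment(s) drawn
Segments drawn: 3

Answer: 3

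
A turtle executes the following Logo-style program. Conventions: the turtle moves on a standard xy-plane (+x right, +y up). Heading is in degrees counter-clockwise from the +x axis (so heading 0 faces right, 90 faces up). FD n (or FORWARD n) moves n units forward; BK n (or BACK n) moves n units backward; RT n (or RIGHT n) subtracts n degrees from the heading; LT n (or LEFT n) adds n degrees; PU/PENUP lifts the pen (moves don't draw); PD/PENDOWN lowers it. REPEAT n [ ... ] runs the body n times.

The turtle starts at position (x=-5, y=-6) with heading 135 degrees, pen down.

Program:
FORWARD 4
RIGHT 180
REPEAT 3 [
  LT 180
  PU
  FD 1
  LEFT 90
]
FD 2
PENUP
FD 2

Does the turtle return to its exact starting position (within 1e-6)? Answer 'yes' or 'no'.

Answer: no

Derivation:
Executing turtle program step by step:
Start: pos=(-5,-6), heading=135, pen down
FD 4: (-5,-6) -> (-7.828,-3.172) [heading=135, draw]
RT 180: heading 135 -> 315
REPEAT 3 [
  -- iteration 1/3 --
  LT 180: heading 315 -> 135
  PU: pen up
  FD 1: (-7.828,-3.172) -> (-8.536,-2.464) [heading=135, move]
  LT 90: heading 135 -> 225
  -- iteration 2/3 --
  LT 180: heading 225 -> 45
  PU: pen up
  FD 1: (-8.536,-2.464) -> (-7.828,-1.757) [heading=45, move]
  LT 90: heading 45 -> 135
  -- iteration 3/3 --
  LT 180: heading 135 -> 315
  PU: pen up
  FD 1: (-7.828,-1.757) -> (-7.121,-2.464) [heading=315, move]
  LT 90: heading 315 -> 45
]
FD 2: (-7.121,-2.464) -> (-5.707,-1.05) [heading=45, move]
PU: pen up
FD 2: (-5.707,-1.05) -> (-4.293,0.364) [heading=45, move]
Final: pos=(-4.293,0.364), heading=45, 1 segment(s) drawn

Start position: (-5, -6)
Final position: (-4.293, 0.364)
Distance = 6.403; >= 1e-6 -> NOT closed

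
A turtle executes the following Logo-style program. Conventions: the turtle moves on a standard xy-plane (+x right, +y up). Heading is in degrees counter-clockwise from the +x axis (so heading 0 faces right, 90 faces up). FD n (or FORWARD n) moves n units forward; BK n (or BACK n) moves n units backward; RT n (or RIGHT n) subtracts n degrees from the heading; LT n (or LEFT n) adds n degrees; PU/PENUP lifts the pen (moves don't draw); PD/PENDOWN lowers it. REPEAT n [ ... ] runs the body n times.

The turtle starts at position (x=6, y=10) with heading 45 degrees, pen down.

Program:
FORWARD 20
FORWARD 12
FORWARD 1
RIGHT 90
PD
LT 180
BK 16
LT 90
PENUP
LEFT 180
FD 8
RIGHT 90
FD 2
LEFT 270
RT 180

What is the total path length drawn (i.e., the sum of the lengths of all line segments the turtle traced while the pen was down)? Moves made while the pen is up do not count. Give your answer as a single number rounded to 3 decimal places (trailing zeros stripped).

Answer: 49

Derivation:
Executing turtle program step by step:
Start: pos=(6,10), heading=45, pen down
FD 20: (6,10) -> (20.142,24.142) [heading=45, draw]
FD 12: (20.142,24.142) -> (28.627,32.627) [heading=45, draw]
FD 1: (28.627,32.627) -> (29.335,33.335) [heading=45, draw]
RT 90: heading 45 -> 315
PD: pen down
LT 180: heading 315 -> 135
BK 16: (29.335,33.335) -> (40.648,22.021) [heading=135, draw]
LT 90: heading 135 -> 225
PU: pen up
LT 180: heading 225 -> 45
FD 8: (40.648,22.021) -> (46.305,27.678) [heading=45, move]
RT 90: heading 45 -> 315
FD 2: (46.305,27.678) -> (47.719,26.263) [heading=315, move]
LT 270: heading 315 -> 225
RT 180: heading 225 -> 45
Final: pos=(47.719,26.263), heading=45, 4 segment(s) drawn

Segment lengths:
  seg 1: (6,10) -> (20.142,24.142), length = 20
  seg 2: (20.142,24.142) -> (28.627,32.627), length = 12
  seg 3: (28.627,32.627) -> (29.335,33.335), length = 1
  seg 4: (29.335,33.335) -> (40.648,22.021), length = 16
Total = 49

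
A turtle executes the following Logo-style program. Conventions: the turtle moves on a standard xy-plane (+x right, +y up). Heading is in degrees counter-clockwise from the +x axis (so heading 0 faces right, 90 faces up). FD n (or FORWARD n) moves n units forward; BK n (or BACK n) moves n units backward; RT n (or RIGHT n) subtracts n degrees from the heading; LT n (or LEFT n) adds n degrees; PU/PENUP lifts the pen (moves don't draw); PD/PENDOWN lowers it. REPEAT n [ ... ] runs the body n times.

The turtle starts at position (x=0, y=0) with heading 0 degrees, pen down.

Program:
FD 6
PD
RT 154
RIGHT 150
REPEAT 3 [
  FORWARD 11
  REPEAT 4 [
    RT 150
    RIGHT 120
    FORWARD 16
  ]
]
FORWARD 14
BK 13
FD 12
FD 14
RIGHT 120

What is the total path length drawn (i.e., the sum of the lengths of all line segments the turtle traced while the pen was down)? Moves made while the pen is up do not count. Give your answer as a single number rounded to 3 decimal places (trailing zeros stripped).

Answer: 284

Derivation:
Executing turtle program step by step:
Start: pos=(0,0), heading=0, pen down
FD 6: (0,0) -> (6,0) [heading=0, draw]
PD: pen down
RT 154: heading 0 -> 206
RT 150: heading 206 -> 56
REPEAT 3 [
  -- iteration 1/3 --
  FD 11: (6,0) -> (12.151,9.119) [heading=56, draw]
  REPEAT 4 [
    -- iteration 1/4 --
    RT 150: heading 56 -> 266
    RT 120: heading 266 -> 146
    FD 16: (12.151,9.119) -> (-1.113,18.066) [heading=146, draw]
    -- iteration 2/4 --
    RT 150: heading 146 -> 356
    RT 120: heading 356 -> 236
    FD 16: (-1.113,18.066) -> (-10.061,4.802) [heading=236, draw]
    -- iteration 3/4 --
    RT 150: heading 236 -> 86
    RT 120: heading 86 -> 326
    FD 16: (-10.061,4.802) -> (3.204,-4.145) [heading=326, draw]
    -- iteration 4/4 --
    RT 150: heading 326 -> 176
    RT 120: heading 176 -> 56
    FD 16: (3.204,-4.145) -> (12.151,9.119) [heading=56, draw]
  ]
  -- iteration 2/3 --
  FD 11: (12.151,9.119) -> (18.302,18.239) [heading=56, draw]
  REPEAT 4 [
    -- iteration 1/4 --
    RT 150: heading 56 -> 266
    RT 120: heading 266 -> 146
    FD 16: (18.302,18.239) -> (5.038,27.186) [heading=146, draw]
    -- iteration 2/4 --
    RT 150: heading 146 -> 356
    RT 120: heading 356 -> 236
    FD 16: (5.038,27.186) -> (-3.909,13.921) [heading=236, draw]
    -- iteration 3/4 --
    RT 150: heading 236 -> 86
    RT 120: heading 86 -> 326
    FD 16: (-3.909,13.921) -> (9.355,4.974) [heading=326, draw]
    -- iteration 4/4 --
    RT 150: heading 326 -> 176
    RT 120: heading 176 -> 56
    FD 16: (9.355,4.974) -> (18.302,18.239) [heading=56, draw]
  ]
  -- iteration 3/3 --
  FD 11: (18.302,18.239) -> (24.453,27.358) [heading=56, draw]
  REPEAT 4 [
    -- iteration 1/4 --
    RT 150: heading 56 -> 266
    RT 120: heading 266 -> 146
    FD 16: (24.453,27.358) -> (11.189,36.305) [heading=146, draw]
    -- iteration 2/4 --
    RT 150: heading 146 -> 356
    RT 120: heading 356 -> 236
    FD 16: (11.189,36.305) -> (2.242,23.041) [heading=236, draw]
    -- iteration 3/4 --
    RT 150: heading 236 -> 86
    RT 120: heading 86 -> 326
    FD 16: (2.242,23.041) -> (15.506,14.094) [heading=326, draw]
    -- iteration 4/4 --
    RT 150: heading 326 -> 176
    RT 120: heading 176 -> 56
    FD 16: (15.506,14.094) -> (24.453,27.358) [heading=56, draw]
  ]
]
FD 14: (24.453,27.358) -> (32.282,38.965) [heading=56, draw]
BK 13: (32.282,38.965) -> (25.013,28.187) [heading=56, draw]
FD 12: (25.013,28.187) -> (31.723,38.136) [heading=56, draw]
FD 14: (31.723,38.136) -> (39.552,49.742) [heading=56, draw]
RT 120: heading 56 -> 296
Final: pos=(39.552,49.742), heading=296, 20 segment(s) drawn

Segment lengths:
  seg 1: (0,0) -> (6,0), length = 6
  seg 2: (6,0) -> (12.151,9.119), length = 11
  seg 3: (12.151,9.119) -> (-1.113,18.066), length = 16
  seg 4: (-1.113,18.066) -> (-10.061,4.802), length = 16
  seg 5: (-10.061,4.802) -> (3.204,-4.145), length = 16
  seg 6: (3.204,-4.145) -> (12.151,9.119), length = 16
  seg 7: (12.151,9.119) -> (18.302,18.239), length = 11
  seg 8: (18.302,18.239) -> (5.038,27.186), length = 16
  seg 9: (5.038,27.186) -> (-3.909,13.921), length = 16
  seg 10: (-3.909,13.921) -> (9.355,4.974), length = 16
  seg 11: (9.355,4.974) -> (18.302,18.239), length = 16
  seg 12: (18.302,18.239) -> (24.453,27.358), length = 11
  seg 13: (24.453,27.358) -> (11.189,36.305), length = 16
  seg 14: (11.189,36.305) -> (2.242,23.041), length = 16
  seg 15: (2.242,23.041) -> (15.506,14.094), length = 16
  seg 16: (15.506,14.094) -> (24.453,27.358), length = 16
  seg 17: (24.453,27.358) -> (32.282,38.965), length = 14
  seg 18: (32.282,38.965) -> (25.013,28.187), length = 13
  seg 19: (25.013,28.187) -> (31.723,38.136), length = 12
  seg 20: (31.723,38.136) -> (39.552,49.742), length = 14
Total = 284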